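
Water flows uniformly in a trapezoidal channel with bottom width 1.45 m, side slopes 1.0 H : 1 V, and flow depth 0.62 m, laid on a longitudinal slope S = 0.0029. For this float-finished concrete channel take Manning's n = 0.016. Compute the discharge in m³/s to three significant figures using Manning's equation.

A = (b + z·y)·y = (1.45 + 1.0×0.62)×0.62 = 1.283 m²
P = b + 2y√(1+z²) = 1.45 + 2×0.62×√(1+1.0²) = 3.204 m
R = A/P = 1.283/3.204 = 0.4006 m
Q = (1/n)·A·R^(2/3)·S^(1/2) = (1/0.016) × 1.283 × 0.4006^(2/3) × 0.0029^(1/2) = 2.347 m³/s

2.35 m³/s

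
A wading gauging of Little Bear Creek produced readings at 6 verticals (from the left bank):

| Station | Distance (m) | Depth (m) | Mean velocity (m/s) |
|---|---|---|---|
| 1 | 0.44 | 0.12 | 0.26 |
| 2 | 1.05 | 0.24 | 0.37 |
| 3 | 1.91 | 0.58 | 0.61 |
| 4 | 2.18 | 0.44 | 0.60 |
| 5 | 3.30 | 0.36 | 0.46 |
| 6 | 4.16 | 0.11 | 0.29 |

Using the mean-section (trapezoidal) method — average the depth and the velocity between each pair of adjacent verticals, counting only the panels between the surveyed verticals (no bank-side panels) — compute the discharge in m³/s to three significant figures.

Panel 1-2: Δb = 0.61 m, d̄ = (0.12+0.24)/2 = 0.18, v̄ = (0.26+0.37)/2 = 0.315 → q = 0.61×0.18×0.315 = 0.03459 m³/s
Panel 2-3: Δb = 0.86 m, d̄ = (0.24+0.58)/2 = 0.41, v̄ = (0.37+0.61)/2 = 0.49 → q = 0.86×0.41×0.49 = 0.1728 m³/s
Panel 3-4: Δb = 0.27 m, d̄ = (0.58+0.44)/2 = 0.51, v̄ = (0.61+0.60)/2 = 0.605 → q = 0.27×0.51×0.605 = 0.08331 m³/s
Panel 4-5: Δb = 1.12 m, d̄ = (0.44+0.36)/2 = 0.4, v̄ = (0.60+0.46)/2 = 0.53 → q = 1.12×0.4×0.53 = 0.2374 m³/s
Panel 5-6: Δb = 0.86 m, d̄ = (0.36+0.11)/2 = 0.235, v̄ = (0.46+0.29)/2 = 0.375 → q = 0.86×0.235×0.375 = 0.07579 m³/s
Q = Σ q = 0.6039 m³/s

0.604 m³/s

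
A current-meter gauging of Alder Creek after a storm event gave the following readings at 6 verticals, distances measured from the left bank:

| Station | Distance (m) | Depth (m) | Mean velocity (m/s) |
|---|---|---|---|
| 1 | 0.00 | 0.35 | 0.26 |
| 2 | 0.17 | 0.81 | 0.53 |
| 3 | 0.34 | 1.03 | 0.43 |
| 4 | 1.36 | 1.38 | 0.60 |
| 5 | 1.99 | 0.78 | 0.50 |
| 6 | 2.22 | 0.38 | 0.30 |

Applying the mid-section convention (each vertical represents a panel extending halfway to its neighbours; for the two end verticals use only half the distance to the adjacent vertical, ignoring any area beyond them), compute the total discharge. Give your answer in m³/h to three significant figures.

4350 m³/h

w_1 = (0.17 − 0.00)/2 = 0.085 m; q_1 = 0.26 × 0.35 × 0.085 = 0.007735 m³/s
w_2 = (0.34 − 0.00)/2 = 0.17 m; q_2 = 0.53 × 0.81 × 0.17 = 0.07298 m³/s
w_3 = (1.36 − 0.17)/2 = 0.595 m; q_3 = 0.43 × 1.03 × 0.595 = 0.2635 m³/s
w_4 = (1.99 − 0.34)/2 = 0.825 m; q_4 = 0.60 × 1.38 × 0.825 = 0.6831 m³/s
w_5 = (2.22 − 1.36)/2 = 0.43 m; q_5 = 0.50 × 0.78 × 0.43 = 0.1677 m³/s
w_6 = (2.22 − 1.99)/2 = 0.115 m; q_6 = 0.30 × 0.38 × 0.115 = 0.01311 m³/s
Q = Σ qᵢ = 1.208 m³/s
= 1.208 × 3600 = 4349 m³/h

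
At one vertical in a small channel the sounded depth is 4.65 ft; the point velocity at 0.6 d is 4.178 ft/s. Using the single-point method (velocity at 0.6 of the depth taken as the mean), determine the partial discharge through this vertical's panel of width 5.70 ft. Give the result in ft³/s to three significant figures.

v̄ = v₀.₆ = 4.178 ft/s
q = v̄ × d × w = 4.178 × 4.65 × 5.70 = 110.7 ft³/s

111 ft³/s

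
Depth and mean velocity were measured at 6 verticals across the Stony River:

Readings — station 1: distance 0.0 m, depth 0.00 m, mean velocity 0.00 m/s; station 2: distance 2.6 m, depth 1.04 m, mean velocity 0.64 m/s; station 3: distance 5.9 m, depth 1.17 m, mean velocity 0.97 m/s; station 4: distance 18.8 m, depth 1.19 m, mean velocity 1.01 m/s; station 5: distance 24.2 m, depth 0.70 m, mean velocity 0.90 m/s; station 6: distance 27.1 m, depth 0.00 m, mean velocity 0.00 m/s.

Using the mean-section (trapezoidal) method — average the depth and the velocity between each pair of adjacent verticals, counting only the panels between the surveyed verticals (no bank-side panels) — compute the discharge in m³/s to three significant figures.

Panel 1-2: Δb = 2.6 m, d̄ = (0.00+1.04)/2 = 0.52, v̄ = (0.00+0.64)/2 = 0.32 → q = 2.6×0.52×0.32 = 0.4326 m³/s
Panel 2-3: Δb = 3.3 m, d̄ = (1.04+1.17)/2 = 1.105, v̄ = (0.64+0.97)/2 = 0.805 → q = 3.3×1.105×0.805 = 2.935 m³/s
Panel 3-4: Δb = 12.9 m, d̄ = (1.17+1.19)/2 = 1.18, v̄ = (0.97+1.01)/2 = 0.99 → q = 12.9×1.18×0.99 = 15.07 m³/s
Panel 4-5: Δb = 5.4 m, d̄ = (1.19+0.70)/2 = 0.945, v̄ = (1.01+0.90)/2 = 0.955 → q = 5.4×0.945×0.955 = 4.873 m³/s
Panel 5-6: Δb = 2.9 m, d̄ = (0.70+0.00)/2 = 0.35, v̄ = (0.90+0.00)/2 = 0.45 → q = 2.9×0.35×0.45 = 0.4568 m³/s
Q = Σ q = 23.77 m³/s

23.8 m³/s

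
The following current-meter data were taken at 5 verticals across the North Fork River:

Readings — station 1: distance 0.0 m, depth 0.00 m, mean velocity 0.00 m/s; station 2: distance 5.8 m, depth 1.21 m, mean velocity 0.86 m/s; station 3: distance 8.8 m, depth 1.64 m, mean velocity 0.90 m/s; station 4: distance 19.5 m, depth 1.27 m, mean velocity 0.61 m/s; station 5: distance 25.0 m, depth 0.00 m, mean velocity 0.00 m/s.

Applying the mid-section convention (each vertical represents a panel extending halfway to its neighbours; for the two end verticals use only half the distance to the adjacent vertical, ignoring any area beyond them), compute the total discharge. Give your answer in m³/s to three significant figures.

21.0 m³/s

w_2 = (8.8 − 0.0)/2 = 4.4 m; q_2 = 0.86 × 1.21 × 4.4 = 4.579 m³/s
w_3 = (19.5 − 5.8)/2 = 6.85 m; q_3 = 0.90 × 1.64 × 6.85 = 10.11 m³/s
w_4 = (25.0 − 8.8)/2 = 8.1 m; q_4 = 0.61 × 1.27 × 8.1 = 6.275 m³/s
Stations 1, 5 contribute zero (depth or velocity is 0).
Q = Σ qᵢ = 20.96 m³/s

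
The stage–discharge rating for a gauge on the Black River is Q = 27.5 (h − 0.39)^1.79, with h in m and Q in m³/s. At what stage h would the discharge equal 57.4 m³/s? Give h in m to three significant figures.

h − h₀ = (Q/C)^(1/b) = (57.4/27.5)^(1/1.79) = 1.508 m
h = 0.39 + 1.508 = 1.898 m

1.90 m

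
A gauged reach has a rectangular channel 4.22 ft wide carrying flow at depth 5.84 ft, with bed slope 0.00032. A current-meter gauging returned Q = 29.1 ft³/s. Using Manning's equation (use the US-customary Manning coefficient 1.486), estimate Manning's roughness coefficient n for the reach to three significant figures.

0.0302

A = b·y = 4.22 × 5.84 = 24.64 ft²
P = b + 2y = 4.22 + 2×5.84 = 15.90 ft
R = A/P = 24.64/15.90 = 1.550 ft
n = (1.486/Q)·A·R^(2/3)·S^(1/2) = (1.486/29.1) × 24.64 × 1.339 × 0.01789 = 0.03015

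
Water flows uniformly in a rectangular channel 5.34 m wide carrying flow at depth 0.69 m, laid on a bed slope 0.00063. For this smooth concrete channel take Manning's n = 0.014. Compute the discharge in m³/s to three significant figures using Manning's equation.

A = b·y = 5.34 × 0.69 = 3.685 m²
P = b + 2y = 5.34 + 2×0.69 = 6.720 m
R = A/P = 3.685/6.720 = 0.5483 m
Q = (1/n)·A·R^(2/3)·S^(1/2) = (1/0.014) × 3.685 × 0.5483^(2/3) × 0.00063^(1/2) = 4.425 m³/s

4.43 m³/s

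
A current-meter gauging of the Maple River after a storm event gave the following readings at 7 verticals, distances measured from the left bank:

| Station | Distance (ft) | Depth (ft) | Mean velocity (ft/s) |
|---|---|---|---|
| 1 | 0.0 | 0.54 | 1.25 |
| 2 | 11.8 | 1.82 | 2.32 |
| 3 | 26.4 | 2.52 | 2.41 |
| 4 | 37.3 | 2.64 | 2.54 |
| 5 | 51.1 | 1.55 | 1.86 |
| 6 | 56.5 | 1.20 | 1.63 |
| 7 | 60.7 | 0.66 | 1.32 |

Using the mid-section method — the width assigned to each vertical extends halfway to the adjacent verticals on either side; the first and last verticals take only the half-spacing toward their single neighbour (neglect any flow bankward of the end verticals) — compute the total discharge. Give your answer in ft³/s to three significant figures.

259 ft³/s

w_1 = (11.8 − 0.0)/2 = 5.9 ft; q_1 = 1.25 × 0.54 × 5.9 = 3.983 ft³/s
w_2 = (26.4 − 0.0)/2 = 13.2 ft; q_2 = 2.32 × 1.82 × 13.2 = 55.74 ft³/s
w_3 = (37.3 − 11.8)/2 = 12.75 ft; q_3 = 2.41 × 2.52 × 12.75 = 77.43 ft³/s
w_4 = (51.1 − 26.4)/2 = 12.35 ft; q_4 = 2.54 × 2.64 × 12.35 = 82.81 ft³/s
w_5 = (56.5 − 37.3)/2 = 9.6 ft; q_5 = 1.86 × 1.55 × 9.6 = 27.68 ft³/s
w_6 = (60.7 − 51.1)/2 = 4.8 ft; q_6 = 1.63 × 1.20 × 4.8 = 9.389 ft³/s
w_7 = (60.7 − 56.5)/2 = 2.1 ft; q_7 = 1.32 × 0.66 × 2.1 = 1.830 ft³/s
Q = Σ qᵢ = 258.9 ft³/s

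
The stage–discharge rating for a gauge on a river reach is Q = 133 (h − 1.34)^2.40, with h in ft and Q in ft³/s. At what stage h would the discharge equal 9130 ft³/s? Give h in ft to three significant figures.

h − h₀ = (Q/C)^(1/b) = (9130/133)^(1/2.40) = 5.824 ft
h = 1.34 + 5.824 = 7.164 ft

7.16 ft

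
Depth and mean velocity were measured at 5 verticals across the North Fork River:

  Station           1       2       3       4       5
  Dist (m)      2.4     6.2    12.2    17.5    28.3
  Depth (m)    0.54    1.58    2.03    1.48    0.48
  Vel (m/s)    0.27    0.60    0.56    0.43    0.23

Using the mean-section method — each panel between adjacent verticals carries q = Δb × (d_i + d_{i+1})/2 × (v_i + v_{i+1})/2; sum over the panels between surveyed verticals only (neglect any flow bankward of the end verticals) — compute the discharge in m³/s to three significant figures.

16.1 m³/s

Panel 1-2: Δb = 3.8 m, d̄ = (0.54+1.58)/2 = 1.06, v̄ = (0.27+0.60)/2 = 0.435 → q = 3.8×1.06×0.435 = 1.752 m³/s
Panel 2-3: Δb = 6 m, d̄ = (1.58+2.03)/2 = 1.805, v̄ = (0.60+0.56)/2 = 0.58 → q = 6×1.805×0.58 = 6.281 m³/s
Panel 3-4: Δb = 5.3 m, d̄ = (2.03+1.48)/2 = 1.755, v̄ = (0.56+0.43)/2 = 0.495 → q = 5.3×1.755×0.495 = 4.604 m³/s
Panel 4-5: Δb = 10.8 m, d̄ = (1.48+0.48)/2 = 0.98, v̄ = (0.43+0.23)/2 = 0.33 → q = 10.8×0.98×0.33 = 3.493 m³/s
Q = Σ q = 16.13 m³/s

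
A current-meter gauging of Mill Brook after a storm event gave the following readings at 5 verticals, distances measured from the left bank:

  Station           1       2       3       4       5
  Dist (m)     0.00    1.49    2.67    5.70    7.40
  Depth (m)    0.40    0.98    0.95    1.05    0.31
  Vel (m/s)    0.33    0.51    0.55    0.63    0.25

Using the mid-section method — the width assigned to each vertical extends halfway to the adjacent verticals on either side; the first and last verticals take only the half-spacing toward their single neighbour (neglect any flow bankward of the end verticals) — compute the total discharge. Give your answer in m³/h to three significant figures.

12600 m³/h

w_1 = (1.49 − 0.00)/2 = 0.745 m; q_1 = 0.33 × 0.40 × 0.745 = 0.09834 m³/s
w_2 = (2.67 − 0.00)/2 = 1.335 m; q_2 = 0.51 × 0.98 × 1.335 = 0.6672 m³/s
w_3 = (5.70 − 1.49)/2 = 2.105 m; q_3 = 0.55 × 0.95 × 2.105 = 1.100 m³/s
w_4 = (7.40 − 2.67)/2 = 2.365 m; q_4 = 0.63 × 1.05 × 2.365 = 1.564 m³/s
w_5 = (7.40 − 5.70)/2 = 0.85 m; q_5 = 0.25 × 0.31 × 0.85 = 0.06588 m³/s
Q = Σ qᵢ = 3.496 m³/s
= 3.496 × 3600 = 12580 m³/h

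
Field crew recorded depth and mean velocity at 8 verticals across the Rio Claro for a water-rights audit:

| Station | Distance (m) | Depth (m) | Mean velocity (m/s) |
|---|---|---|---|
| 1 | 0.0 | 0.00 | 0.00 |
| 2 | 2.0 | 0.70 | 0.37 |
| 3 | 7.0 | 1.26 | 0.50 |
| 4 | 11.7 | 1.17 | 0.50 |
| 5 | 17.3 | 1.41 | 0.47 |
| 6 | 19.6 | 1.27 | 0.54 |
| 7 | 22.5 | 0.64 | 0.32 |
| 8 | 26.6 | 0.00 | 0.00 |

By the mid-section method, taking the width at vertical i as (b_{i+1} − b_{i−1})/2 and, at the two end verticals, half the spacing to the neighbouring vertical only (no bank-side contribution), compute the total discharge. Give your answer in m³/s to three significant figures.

w_2 = (7.0 − 0.0)/2 = 3.5 m; q_2 = 0.37 × 0.70 × 3.5 = 0.9065 m³/s
w_3 = (11.7 − 2.0)/2 = 4.85 m; q_3 = 0.50 × 1.26 × 4.85 = 3.056 m³/s
w_4 = (17.3 − 7.0)/2 = 5.15 m; q_4 = 0.50 × 1.17 × 5.15 = 3.013 m³/s
w_5 = (19.6 − 11.7)/2 = 3.95 m; q_5 = 0.47 × 1.41 × 3.95 = 2.618 m³/s
w_6 = (22.5 − 17.3)/2 = 2.6 m; q_6 = 0.54 × 1.27 × 2.6 = 1.783 m³/s
w_7 = (26.6 − 19.6)/2 = 3.5 m; q_7 = 0.32 × 0.64 × 3.5 = 0.7168 m³/s
Stations 1, 8 contribute zero (depth or velocity is 0).
Q = Σ qᵢ = 12.09 m³/s

12.1 m³/s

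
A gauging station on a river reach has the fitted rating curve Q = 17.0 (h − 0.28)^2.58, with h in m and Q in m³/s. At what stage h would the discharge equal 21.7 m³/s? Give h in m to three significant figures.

1.38 m

h − h₀ = (Q/C)^(1/b) = (21.7/17.0)^(1/2.58) = 1.099 m
h = 0.28 + 1.099 = 1.379 m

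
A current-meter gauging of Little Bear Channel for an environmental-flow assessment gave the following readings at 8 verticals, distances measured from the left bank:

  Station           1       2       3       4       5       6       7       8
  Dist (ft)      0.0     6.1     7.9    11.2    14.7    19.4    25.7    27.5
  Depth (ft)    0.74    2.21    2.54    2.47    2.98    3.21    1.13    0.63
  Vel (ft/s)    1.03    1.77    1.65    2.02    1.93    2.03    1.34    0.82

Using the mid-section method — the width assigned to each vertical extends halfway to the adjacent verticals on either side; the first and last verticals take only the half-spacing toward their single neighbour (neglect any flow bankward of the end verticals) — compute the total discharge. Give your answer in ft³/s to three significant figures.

111 ft³/s

w_1 = (6.1 − 0.0)/2 = 3.05 ft; q_1 = 1.03 × 0.74 × 3.05 = 2.325 ft³/s
w_2 = (7.9 − 0.0)/2 = 3.95 ft; q_2 = 1.77 × 2.21 × 3.95 = 15.45 ft³/s
w_3 = (11.2 − 6.1)/2 = 2.55 ft; q_3 = 1.65 × 2.54 × 2.55 = 10.69 ft³/s
w_4 = (14.7 − 7.9)/2 = 3.4 ft; q_4 = 2.02 × 2.47 × 3.4 = 16.96 ft³/s
w_5 = (19.4 − 11.2)/2 = 4.1 ft; q_5 = 1.93 × 2.98 × 4.1 = 23.58 ft³/s
w_6 = (25.7 − 14.7)/2 = 5.5 ft; q_6 = 2.03 × 3.21 × 5.5 = 35.84 ft³/s
w_7 = (27.5 − 19.4)/2 = 4.05 ft; q_7 = 1.34 × 1.13 × 4.05 = 6.133 ft³/s
w_8 = (27.5 − 25.7)/2 = 0.9 ft; q_8 = 0.82 × 0.63 × 0.9 = 0.4649 ft³/s
Q = Σ qᵢ = 111.4 ft³/s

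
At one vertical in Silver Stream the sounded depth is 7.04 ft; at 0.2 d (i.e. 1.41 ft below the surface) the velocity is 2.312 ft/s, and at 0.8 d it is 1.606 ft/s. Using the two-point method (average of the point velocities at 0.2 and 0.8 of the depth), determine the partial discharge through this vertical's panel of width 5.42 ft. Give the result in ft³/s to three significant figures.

74.7 ft³/s

v̄ = (2.312 + 1.606) / 2 = 1.959 ft/s
q = v̄ × d × w = 1.959 × 7.04 × 5.42 = 74.75 ft³/s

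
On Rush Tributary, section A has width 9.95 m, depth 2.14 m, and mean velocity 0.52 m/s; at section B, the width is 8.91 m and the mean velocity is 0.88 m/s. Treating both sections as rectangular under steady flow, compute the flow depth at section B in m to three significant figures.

1.41 m

Q = A₁V₁ = (9.95×2.14) × 0.52 = 11.07 m³/s
d₂ = Q/(b₂ V₂) = 11.07/(8.91×0.88) = 1.412 m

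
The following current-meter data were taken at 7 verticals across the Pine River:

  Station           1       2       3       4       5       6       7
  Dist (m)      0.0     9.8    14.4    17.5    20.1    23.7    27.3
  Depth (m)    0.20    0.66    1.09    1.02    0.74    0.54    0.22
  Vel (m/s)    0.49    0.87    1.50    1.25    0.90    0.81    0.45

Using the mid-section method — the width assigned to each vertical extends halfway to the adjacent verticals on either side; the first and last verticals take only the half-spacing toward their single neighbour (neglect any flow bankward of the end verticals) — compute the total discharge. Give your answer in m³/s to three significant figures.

w_1 = (9.8 − 0.0)/2 = 4.9 m; q_1 = 0.49 × 0.20 × 4.9 = 0.4802 m³/s
w_2 = (14.4 − 0.0)/2 = 7.2 m; q_2 = 0.87 × 0.66 × 7.2 = 4.134 m³/s
w_3 = (17.5 − 9.8)/2 = 3.85 m; q_3 = 1.50 × 1.09 × 3.85 = 6.295 m³/s
w_4 = (20.1 − 14.4)/2 = 2.85 m; q_4 = 1.25 × 1.02 × 2.85 = 3.634 m³/s
w_5 = (23.7 − 17.5)/2 = 3.1 m; q_5 = 0.90 × 0.74 × 3.1 = 2.065 m³/s
w_6 = (27.3 − 20.1)/2 = 3.6 m; q_6 = 0.81 × 0.54 × 3.6 = 1.575 m³/s
w_7 = (27.3 − 23.7)/2 = 1.8 m; q_7 = 0.45 × 0.22 × 1.8 = 0.1782 m³/s
Q = Σ qᵢ = 18.36 m³/s

18.4 m³/s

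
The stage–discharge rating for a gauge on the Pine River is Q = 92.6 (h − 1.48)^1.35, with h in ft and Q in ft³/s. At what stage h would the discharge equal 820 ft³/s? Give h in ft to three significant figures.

6.51 ft

h − h₀ = (Q/C)^(1/b) = (820/92.6)^(1/1.35) = 5.031 ft
h = 1.48 + 5.031 = 6.511 ft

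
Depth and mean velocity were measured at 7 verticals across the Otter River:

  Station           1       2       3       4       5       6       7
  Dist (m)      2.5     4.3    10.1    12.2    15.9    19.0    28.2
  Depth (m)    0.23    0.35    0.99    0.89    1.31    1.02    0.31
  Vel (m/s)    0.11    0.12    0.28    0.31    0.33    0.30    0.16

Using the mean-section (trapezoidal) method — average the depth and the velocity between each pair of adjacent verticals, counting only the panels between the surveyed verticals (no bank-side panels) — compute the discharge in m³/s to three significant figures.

Panel 1-2: Δb = 1.8 m, d̄ = (0.23+0.35)/2 = 0.29, v̄ = (0.11+0.12)/2 = 0.115 → q = 1.8×0.29×0.115 = 0.06003 m³/s
Panel 2-3: Δb = 5.8 m, d̄ = (0.35+0.99)/2 = 0.67, v̄ = (0.12+0.28)/2 = 0.2 → q = 5.8×0.67×0.2 = 0.7772 m³/s
Panel 3-4: Δb = 2.1 m, d̄ = (0.99+0.89)/2 = 0.94, v̄ = (0.28+0.31)/2 = 0.295 → q = 2.1×0.94×0.295 = 0.5823 m³/s
Panel 4-5: Δb = 3.7 m, d̄ = (0.89+1.31)/2 = 1.1, v̄ = (0.31+0.33)/2 = 0.32 → q = 3.7×1.1×0.32 = 1.302 m³/s
Panel 5-6: Δb = 3.1 m, d̄ = (1.31+1.02)/2 = 1.165, v̄ = (0.33+0.30)/2 = 0.315 → q = 3.1×1.165×0.315 = 1.138 m³/s
Panel 6-7: Δb = 9.2 m, d̄ = (1.02+0.31)/2 = 0.665, v̄ = (0.30+0.16)/2 = 0.23 → q = 9.2×0.665×0.23 = 1.407 m³/s
Q = Σ q = 5.267 m³/s

5.27 m³/s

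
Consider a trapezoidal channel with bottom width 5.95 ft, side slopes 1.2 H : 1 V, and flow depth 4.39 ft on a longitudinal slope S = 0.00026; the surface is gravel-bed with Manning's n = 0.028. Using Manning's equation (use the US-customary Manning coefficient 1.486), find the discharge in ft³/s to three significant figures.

A = (b + z·y)·y = (5.95 + 1.2×4.39)×4.39 = 49.25 ft²
P = b + 2y√(1+z²) = 5.95 + 2×4.39×√(1+1.2²) = 19.66 ft
R = A/P = 49.25/19.66 = 2.504 ft
Q = (1.486/n)·A·R^(2/3)·S^(1/2) = (1.486/0.028) × 49.25 × 2.504^(2/3) × 0.00026^(1/2) = 77.72 ft³/s

77.7 ft³/s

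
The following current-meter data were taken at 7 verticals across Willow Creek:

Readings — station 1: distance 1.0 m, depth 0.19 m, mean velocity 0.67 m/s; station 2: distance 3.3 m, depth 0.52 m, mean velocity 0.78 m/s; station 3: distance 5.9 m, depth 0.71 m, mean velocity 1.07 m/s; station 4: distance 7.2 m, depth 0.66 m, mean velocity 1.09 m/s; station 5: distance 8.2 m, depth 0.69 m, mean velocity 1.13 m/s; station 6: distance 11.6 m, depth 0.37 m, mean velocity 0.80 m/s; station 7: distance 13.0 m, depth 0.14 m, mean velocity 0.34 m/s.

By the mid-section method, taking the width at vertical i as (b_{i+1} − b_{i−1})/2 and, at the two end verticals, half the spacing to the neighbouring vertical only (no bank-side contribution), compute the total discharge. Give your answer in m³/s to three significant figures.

5.91 m³/s

w_1 = (3.3 − 1.0)/2 = 1.15 m; q_1 = 0.67 × 0.19 × 1.15 = 0.1464 m³/s
w_2 = (5.9 − 1.0)/2 = 2.45 m; q_2 = 0.78 × 0.52 × 2.45 = 0.9937 m³/s
w_3 = (7.2 − 3.3)/2 = 1.95 m; q_3 = 1.07 × 0.71 × 1.95 = 1.481 m³/s
w_4 = (8.2 − 5.9)/2 = 1.15 m; q_4 = 1.09 × 0.66 × 1.15 = 0.8273 m³/s
w_5 = (11.6 − 7.2)/2 = 2.2 m; q_5 = 1.13 × 0.69 × 2.2 = 1.715 m³/s
w_6 = (13.0 − 8.2)/2 = 2.4 m; q_6 = 0.80 × 0.37 × 2.4 = 0.7104 m³/s
w_7 = (13.0 − 11.6)/2 = 0.7 m; q_7 = 0.34 × 0.14 × 0.7 = 0.03332 m³/s
Q = Σ qᵢ = 5.908 m³/s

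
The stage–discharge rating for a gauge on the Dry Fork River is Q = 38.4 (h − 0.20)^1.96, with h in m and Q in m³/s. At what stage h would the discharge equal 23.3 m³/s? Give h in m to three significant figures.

h − h₀ = (Q/C)^(1/b) = (23.3/38.4)^(1/1.96) = 0.7750 m
h = 0.20 + 0.7750 = 0.9750 m

0.975 m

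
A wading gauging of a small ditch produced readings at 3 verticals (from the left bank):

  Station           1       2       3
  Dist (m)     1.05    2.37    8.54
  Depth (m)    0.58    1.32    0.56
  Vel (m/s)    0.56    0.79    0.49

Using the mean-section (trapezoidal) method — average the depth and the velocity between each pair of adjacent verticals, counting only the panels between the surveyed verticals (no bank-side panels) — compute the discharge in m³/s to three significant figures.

Panel 1-2: Δb = 1.32 m, d̄ = (0.58+1.32)/2 = 0.95, v̄ = (0.56+0.79)/2 = 0.675 → q = 1.32×0.95×0.675 = 0.8465 m³/s
Panel 2-3: Δb = 6.17 m, d̄ = (1.32+0.56)/2 = 0.94, v̄ = (0.79+0.49)/2 = 0.64 → q = 6.17×0.94×0.64 = 3.712 m³/s
Q = Σ q = 4.558 m³/s

4.56 m³/s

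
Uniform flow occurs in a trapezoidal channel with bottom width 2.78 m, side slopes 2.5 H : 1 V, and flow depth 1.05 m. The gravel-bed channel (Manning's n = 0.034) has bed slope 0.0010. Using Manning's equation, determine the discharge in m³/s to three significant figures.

4.05 m³/s

A = (b + z·y)·y = (2.78 + 2.5×1.05)×1.05 = 5.675 m²
P = b + 2y√(1+z²) = 2.78 + 2×1.05×√(1+2.5²) = 8.434 m
R = A/P = 5.675/8.434 = 0.6729 m
Q = (1/n)·A·R^(2/3)·S^(1/2) = (1/0.034) × 5.675 × 0.6729^(2/3) × 0.0010^(1/2) = 4.053 m³/s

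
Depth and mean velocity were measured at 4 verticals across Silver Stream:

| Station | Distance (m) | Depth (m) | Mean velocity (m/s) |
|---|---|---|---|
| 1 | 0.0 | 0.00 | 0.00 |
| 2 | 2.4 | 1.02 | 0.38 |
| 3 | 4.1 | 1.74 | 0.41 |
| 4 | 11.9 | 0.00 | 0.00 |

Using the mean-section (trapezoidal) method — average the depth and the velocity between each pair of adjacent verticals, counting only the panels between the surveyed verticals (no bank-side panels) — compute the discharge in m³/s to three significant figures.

Panel 1-2: Δb = 2.4 m, d̄ = (0.00+1.02)/2 = 0.51, v̄ = (0.00+0.38)/2 = 0.19 → q = 2.4×0.51×0.19 = 0.2326 m³/s
Panel 2-3: Δb = 1.7 m, d̄ = (1.02+1.74)/2 = 1.38, v̄ = (0.38+0.41)/2 = 0.395 → q = 1.7×1.38×0.395 = 0.9267 m³/s
Panel 3-4: Δb = 7.8 m, d̄ = (1.74+0.00)/2 = 0.87, v̄ = (0.41+0.00)/2 = 0.205 → q = 7.8×0.87×0.205 = 1.391 m³/s
Q = Σ q = 2.550 m³/s

2.55 m³/s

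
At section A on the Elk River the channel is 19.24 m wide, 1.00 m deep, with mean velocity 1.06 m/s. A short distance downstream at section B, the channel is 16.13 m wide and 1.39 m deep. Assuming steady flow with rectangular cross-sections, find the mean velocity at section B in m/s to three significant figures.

Q = A₁V₁ = (19.24×1.00) × 1.06 = 20.39 m³/s
A₂ = 16.13 × 1.39 = 22.42 m²
V₂ = Q/A₂ = 20.39/22.42 = 0.9096 m/s

0.910 m/s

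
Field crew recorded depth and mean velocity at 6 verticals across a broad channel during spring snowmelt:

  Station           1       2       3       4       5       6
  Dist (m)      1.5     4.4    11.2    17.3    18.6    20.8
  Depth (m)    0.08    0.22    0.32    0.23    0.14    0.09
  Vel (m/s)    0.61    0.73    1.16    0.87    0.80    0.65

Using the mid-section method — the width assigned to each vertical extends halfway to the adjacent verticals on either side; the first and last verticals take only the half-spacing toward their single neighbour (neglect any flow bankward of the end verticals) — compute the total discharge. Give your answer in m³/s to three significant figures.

4.24 m³/s

w_1 = (4.4 − 1.5)/2 = 1.45 m; q_1 = 0.61 × 0.08 × 1.45 = 0.07076 m³/s
w_2 = (11.2 − 1.5)/2 = 4.85 m; q_2 = 0.73 × 0.22 × 4.85 = 0.7789 m³/s
w_3 = (17.3 − 4.4)/2 = 6.45 m; q_3 = 1.16 × 0.32 × 6.45 = 2.394 m³/s
w_4 = (18.6 − 11.2)/2 = 3.7 m; q_4 = 0.87 × 0.23 × 3.7 = 0.7404 m³/s
w_5 = (20.8 − 17.3)/2 = 1.75 m; q_5 = 0.80 × 0.14 × 1.75 = 0.1960 m³/s
w_6 = (20.8 − 18.6)/2 = 1.1 m; q_6 = 0.65 × 0.09 × 1.1 = 0.06435 m³/s
Q = Σ qᵢ = 4.245 m³/s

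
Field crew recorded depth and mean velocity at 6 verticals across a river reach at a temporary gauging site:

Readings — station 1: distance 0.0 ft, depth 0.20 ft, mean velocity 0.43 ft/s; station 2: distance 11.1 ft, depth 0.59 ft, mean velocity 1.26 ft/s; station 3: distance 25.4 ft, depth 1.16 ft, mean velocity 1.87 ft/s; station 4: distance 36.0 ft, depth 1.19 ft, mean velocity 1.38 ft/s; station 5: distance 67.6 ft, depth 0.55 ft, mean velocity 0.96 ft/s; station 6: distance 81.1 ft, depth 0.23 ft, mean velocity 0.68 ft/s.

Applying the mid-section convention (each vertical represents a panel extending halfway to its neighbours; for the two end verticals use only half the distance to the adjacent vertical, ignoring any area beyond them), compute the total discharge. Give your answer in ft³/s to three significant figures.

84.5 ft³/s

w_1 = (11.1 − 0.0)/2 = 5.55 ft; q_1 = 0.43 × 0.20 × 5.55 = 0.4773 ft³/s
w_2 = (25.4 − 0.0)/2 = 12.7 ft; q_2 = 1.26 × 0.59 × 12.7 = 9.441 ft³/s
w_3 = (36.0 − 11.1)/2 = 12.45 ft; q_3 = 1.87 × 1.16 × 12.45 = 27.01 ft³/s
w_4 = (67.6 − 25.4)/2 = 21.1 ft; q_4 = 1.38 × 1.19 × 21.1 = 34.65 ft³/s
w_5 = (81.1 − 36.0)/2 = 22.55 ft; q_5 = 0.96 × 0.55 × 22.55 = 11.91 ft³/s
w_6 = (81.1 − 67.6)/2 = 6.75 ft; q_6 = 0.68 × 0.23 × 6.75 = 1.056 ft³/s
Q = Σ qᵢ = 84.54 ft³/s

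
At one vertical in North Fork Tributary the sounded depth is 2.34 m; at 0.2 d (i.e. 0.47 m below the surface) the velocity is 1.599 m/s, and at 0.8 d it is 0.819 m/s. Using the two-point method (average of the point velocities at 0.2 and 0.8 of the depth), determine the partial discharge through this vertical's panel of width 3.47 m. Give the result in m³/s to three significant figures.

v̄ = (1.599 + 0.819) / 2 = 1.209 m/s
q = v̄ × d × w = 1.209 × 2.34 × 3.47 = 9.817 m³/s

9.82 m³/s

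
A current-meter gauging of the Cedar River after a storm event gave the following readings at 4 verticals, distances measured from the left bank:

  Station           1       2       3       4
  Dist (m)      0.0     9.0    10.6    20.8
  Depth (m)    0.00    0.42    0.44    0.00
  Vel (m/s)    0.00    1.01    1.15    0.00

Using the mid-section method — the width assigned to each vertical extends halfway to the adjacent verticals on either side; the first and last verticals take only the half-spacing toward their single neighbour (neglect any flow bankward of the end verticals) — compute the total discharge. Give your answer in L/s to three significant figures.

w_2 = (10.6 − 0.0)/2 = 5.3 m; q_2 = 1.01 × 0.42 × 5.3 = 2.248 m³/s
w_3 = (20.8 − 9.0)/2 = 5.9 m; q_3 = 1.15 × 0.44 × 5.9 = 2.985 m³/s
Stations 1, 4 contribute zero (depth or velocity is 0).
Q = Σ qᵢ = 5.234 m³/s
= 5.234 × 1000 = 5234 L/s

5230 L/s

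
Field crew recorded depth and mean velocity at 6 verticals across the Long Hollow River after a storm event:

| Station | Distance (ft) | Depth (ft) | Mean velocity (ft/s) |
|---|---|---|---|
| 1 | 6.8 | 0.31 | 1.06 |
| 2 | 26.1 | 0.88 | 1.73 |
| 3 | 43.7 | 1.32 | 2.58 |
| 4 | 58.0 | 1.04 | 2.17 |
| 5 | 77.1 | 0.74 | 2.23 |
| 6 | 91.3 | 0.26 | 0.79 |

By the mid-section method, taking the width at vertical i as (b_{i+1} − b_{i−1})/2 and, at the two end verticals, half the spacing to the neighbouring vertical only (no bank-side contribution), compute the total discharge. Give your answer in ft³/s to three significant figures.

w_1 = (26.1 − 6.8)/2 = 9.65 ft; q_1 = 1.06 × 0.31 × 9.65 = 3.171 ft³/s
w_2 = (43.7 − 6.8)/2 = 18.45 ft; q_2 = 1.73 × 0.88 × 18.45 = 28.09 ft³/s
w_3 = (58.0 − 26.1)/2 = 15.95 ft; q_3 = 2.58 × 1.32 × 15.95 = 54.32 ft³/s
w_4 = (77.1 − 43.7)/2 = 16.7 ft; q_4 = 2.17 × 1.04 × 16.7 = 37.69 ft³/s
w_5 = (91.3 − 58.0)/2 = 16.65 ft; q_5 = 2.23 × 0.74 × 16.65 = 27.48 ft³/s
w_6 = (91.3 − 77.1)/2 = 7.1 ft; q_6 = 0.79 × 0.26 × 7.1 = 1.458 ft³/s
Q = Σ qᵢ = 152.2 ft³/s

152 ft³/s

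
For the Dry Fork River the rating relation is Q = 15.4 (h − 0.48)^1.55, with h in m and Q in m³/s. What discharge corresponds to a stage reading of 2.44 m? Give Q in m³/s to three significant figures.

43.7 m³/s

Q = 15.4 × (2.44 − 0.48)^1.55 = 15.4 × 1.96^1.55 = 43.70 m³/s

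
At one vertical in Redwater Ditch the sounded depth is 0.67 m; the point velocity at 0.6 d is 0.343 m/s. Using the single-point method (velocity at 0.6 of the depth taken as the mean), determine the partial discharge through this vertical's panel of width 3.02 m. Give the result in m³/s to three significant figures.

0.694 m³/s

v̄ = v₀.₆ = 0.343 m/s
q = v̄ × d × w = 0.3430 × 0.67 × 3.02 = 0.6940 m³/s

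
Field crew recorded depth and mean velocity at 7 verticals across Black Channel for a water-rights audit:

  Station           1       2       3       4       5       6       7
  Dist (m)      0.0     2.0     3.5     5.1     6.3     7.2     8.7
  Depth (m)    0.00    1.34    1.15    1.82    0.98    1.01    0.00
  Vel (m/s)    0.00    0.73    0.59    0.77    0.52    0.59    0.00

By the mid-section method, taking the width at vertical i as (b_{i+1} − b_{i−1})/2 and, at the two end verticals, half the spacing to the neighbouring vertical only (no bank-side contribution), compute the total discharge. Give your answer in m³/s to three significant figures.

w_2 = (3.5 − 0.0)/2 = 1.75 m; q_2 = 0.73 × 1.34 × 1.75 = 1.712 m³/s
w_3 = (5.1 − 2.0)/2 = 1.55 m; q_3 = 0.59 × 1.15 × 1.55 = 1.052 m³/s
w_4 = (6.3 − 3.5)/2 = 1.4 m; q_4 = 0.77 × 1.82 × 1.4 = 1.962 m³/s
w_5 = (7.2 − 5.1)/2 = 1.05 m; q_5 = 0.52 × 0.98 × 1.05 = 0.5351 m³/s
w_6 = (8.7 − 6.3)/2 = 1.2 m; q_6 = 0.59 × 1.01 × 1.2 = 0.7151 m³/s
Stations 1, 7 contribute zero (depth or velocity is 0).
Q = Σ qᵢ = 5.976 m³/s

5.98 m³/s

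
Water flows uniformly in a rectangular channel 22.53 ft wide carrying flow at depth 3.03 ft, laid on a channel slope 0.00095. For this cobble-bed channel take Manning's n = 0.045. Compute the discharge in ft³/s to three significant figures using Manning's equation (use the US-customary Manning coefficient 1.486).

A = b·y = 22.53 × 3.03 = 68.27 ft²
P = b + 2y = 22.53 + 2×3.03 = 28.59 ft
R = A/P = 68.27/28.59 = 2.388 ft
Q = (1.486/n)·A·R^(2/3)·S^(1/2) = (1.486/0.045) × 68.27 × 2.388^(2/3) × 0.00095^(1/2) = 124.1 ft³/s

124 ft³/s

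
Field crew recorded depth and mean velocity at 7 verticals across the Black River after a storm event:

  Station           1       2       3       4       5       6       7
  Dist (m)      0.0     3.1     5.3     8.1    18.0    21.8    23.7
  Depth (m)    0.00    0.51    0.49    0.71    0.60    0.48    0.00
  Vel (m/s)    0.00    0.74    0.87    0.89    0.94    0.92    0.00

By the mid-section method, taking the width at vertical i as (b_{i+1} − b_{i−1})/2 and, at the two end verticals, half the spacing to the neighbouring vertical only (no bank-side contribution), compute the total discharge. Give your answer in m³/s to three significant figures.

w_2 = (5.3 − 0.0)/2 = 2.65 m; q_2 = 0.74 × 0.51 × 2.65 = 1.000 m³/s
w_3 = (8.1 − 3.1)/2 = 2.5 m; q_3 = 0.87 × 0.49 × 2.5 = 1.066 m³/s
w_4 = (18.0 − 5.3)/2 = 6.35 m; q_4 = 0.89 × 0.71 × 6.35 = 4.013 m³/s
w_5 = (21.8 − 8.1)/2 = 6.85 m; q_5 = 0.94 × 0.60 × 6.85 = 3.863 m³/s
w_6 = (23.7 − 18.0)/2 = 2.85 m; q_6 = 0.92 × 0.48 × 2.85 = 1.259 m³/s
Stations 1, 7 contribute zero (depth or velocity is 0).
Q = Σ qᵢ = 11.20 m³/s

11.2 m³/s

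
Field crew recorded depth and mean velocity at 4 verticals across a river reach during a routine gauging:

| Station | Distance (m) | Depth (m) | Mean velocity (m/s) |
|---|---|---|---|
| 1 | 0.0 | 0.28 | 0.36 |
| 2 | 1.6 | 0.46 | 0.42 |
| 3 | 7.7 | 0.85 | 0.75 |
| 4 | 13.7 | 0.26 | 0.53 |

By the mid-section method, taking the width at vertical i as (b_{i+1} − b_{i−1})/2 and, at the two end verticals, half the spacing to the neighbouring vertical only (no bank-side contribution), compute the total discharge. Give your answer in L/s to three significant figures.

5090 L/s

w_1 = (1.6 − 0.0)/2 = 0.8 m; q_1 = 0.36 × 0.28 × 0.8 = 0.08064 m³/s
w_2 = (7.7 − 0.0)/2 = 3.85 m; q_2 = 0.42 × 0.46 × 3.85 = 0.7438 m³/s
w_3 = (13.7 − 1.6)/2 = 6.05 m; q_3 = 0.75 × 0.85 × 6.05 = 3.857 m³/s
w_4 = (13.7 − 7.7)/2 = 3 m; q_4 = 0.53 × 0.26 × 3 = 0.4134 m³/s
Q = Σ qᵢ = 5.095 m³/s
= 5.095 × 1000 = 5095 L/s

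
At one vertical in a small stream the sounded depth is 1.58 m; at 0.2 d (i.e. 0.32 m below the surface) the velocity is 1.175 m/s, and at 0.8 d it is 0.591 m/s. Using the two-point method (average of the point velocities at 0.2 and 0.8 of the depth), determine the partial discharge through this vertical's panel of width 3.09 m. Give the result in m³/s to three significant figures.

4.31 m³/s

v̄ = (1.175 + 0.591) / 2 = 0.8830 m/s
q = v̄ × d × w = 0.8830 × 1.58 × 3.09 = 4.311 m³/s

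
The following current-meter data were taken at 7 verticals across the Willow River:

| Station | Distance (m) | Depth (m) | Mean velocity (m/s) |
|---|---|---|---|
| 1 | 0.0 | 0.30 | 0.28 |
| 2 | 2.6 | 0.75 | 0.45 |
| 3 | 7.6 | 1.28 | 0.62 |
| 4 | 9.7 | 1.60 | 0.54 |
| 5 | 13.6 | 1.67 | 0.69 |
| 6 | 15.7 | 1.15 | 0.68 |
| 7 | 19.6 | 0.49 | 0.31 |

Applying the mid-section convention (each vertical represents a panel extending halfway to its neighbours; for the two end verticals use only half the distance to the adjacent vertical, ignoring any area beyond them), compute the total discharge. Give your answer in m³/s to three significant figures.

12.9 m³/s

w_1 = (2.6 − 0.0)/2 = 1.3 m; q_1 = 0.28 × 0.30 × 1.3 = 0.1092 m³/s
w_2 = (7.6 − 0.0)/2 = 3.8 m; q_2 = 0.45 × 0.75 × 3.8 = 1.283 m³/s
w_3 = (9.7 − 2.6)/2 = 3.55 m; q_3 = 0.62 × 1.28 × 3.55 = 2.817 m³/s
w_4 = (13.6 − 7.6)/2 = 3 m; q_4 = 0.54 × 1.60 × 3 = 2.592 m³/s
w_5 = (15.7 − 9.7)/2 = 3 m; q_5 = 0.69 × 1.67 × 3 = 3.457 m³/s
w_6 = (19.6 − 13.6)/2 = 3 m; q_6 = 0.68 × 1.15 × 3 = 2.346 m³/s
w_7 = (19.6 − 15.7)/2 = 1.95 m; q_7 = 0.31 × 0.49 × 1.95 = 0.2962 m³/s
Q = Σ qᵢ = 12.90 m³/s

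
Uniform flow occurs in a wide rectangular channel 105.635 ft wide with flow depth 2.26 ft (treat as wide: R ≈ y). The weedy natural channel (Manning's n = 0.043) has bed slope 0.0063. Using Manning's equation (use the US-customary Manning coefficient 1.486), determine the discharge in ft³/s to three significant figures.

1130 ft³/s

A = b·y = 105.635 × 2.26 = 238.7 ft²
Wide channel: R ≈ y = 2.26 ft
Q = (1.486/n)·A·R^(2/3)·S^(1/2) = (1.486/0.043) × 238.7 × 2.260^(2/3) × 0.0063^(1/2) = 1128 ft³/s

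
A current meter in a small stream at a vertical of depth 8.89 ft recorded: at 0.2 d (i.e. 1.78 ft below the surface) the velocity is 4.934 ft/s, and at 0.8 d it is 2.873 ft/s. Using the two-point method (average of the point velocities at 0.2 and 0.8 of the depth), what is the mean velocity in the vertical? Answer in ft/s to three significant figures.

v̄ = (4.934 + 2.873) / 2 = 3.904 ft/s

3.90 ft/s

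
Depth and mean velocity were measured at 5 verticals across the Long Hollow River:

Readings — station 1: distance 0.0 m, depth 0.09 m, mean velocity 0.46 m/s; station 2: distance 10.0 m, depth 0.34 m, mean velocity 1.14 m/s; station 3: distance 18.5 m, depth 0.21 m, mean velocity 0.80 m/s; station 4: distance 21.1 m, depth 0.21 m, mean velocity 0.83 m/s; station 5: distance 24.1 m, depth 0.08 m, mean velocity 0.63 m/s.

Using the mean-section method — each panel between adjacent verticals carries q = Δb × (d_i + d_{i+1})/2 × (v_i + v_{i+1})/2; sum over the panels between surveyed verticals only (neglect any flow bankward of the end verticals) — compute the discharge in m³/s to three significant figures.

4.75 m³/s

Panel 1-2: Δb = 10 m, d̄ = (0.09+0.34)/2 = 0.215, v̄ = (0.46+1.14)/2 = 0.8 → q = 10×0.215×0.8 = 1.720 m³/s
Panel 2-3: Δb = 8.5 m, d̄ = (0.34+0.21)/2 = 0.275, v̄ = (1.14+0.80)/2 = 0.97 → q = 8.5×0.275×0.97 = 2.267 m³/s
Panel 3-4: Δb = 2.6 m, d̄ = (0.21+0.21)/2 = 0.21, v̄ = (0.80+0.83)/2 = 0.815 → q = 2.6×0.21×0.815 = 0.4450 m³/s
Panel 4-5: Δb = 3 m, d̄ = (0.21+0.08)/2 = 0.145, v̄ = (0.83+0.63)/2 = 0.73 → q = 3×0.145×0.73 = 0.3176 m³/s
Q = Σ q = 4.750 m³/s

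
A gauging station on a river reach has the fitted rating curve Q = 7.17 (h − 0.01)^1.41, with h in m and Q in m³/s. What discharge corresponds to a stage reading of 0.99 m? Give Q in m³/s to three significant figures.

Q = 7.17 × (0.99 − 0.01)^1.41 = 7.17 × 0.98^1.41 = 6.969 m³/s

6.97 m³/s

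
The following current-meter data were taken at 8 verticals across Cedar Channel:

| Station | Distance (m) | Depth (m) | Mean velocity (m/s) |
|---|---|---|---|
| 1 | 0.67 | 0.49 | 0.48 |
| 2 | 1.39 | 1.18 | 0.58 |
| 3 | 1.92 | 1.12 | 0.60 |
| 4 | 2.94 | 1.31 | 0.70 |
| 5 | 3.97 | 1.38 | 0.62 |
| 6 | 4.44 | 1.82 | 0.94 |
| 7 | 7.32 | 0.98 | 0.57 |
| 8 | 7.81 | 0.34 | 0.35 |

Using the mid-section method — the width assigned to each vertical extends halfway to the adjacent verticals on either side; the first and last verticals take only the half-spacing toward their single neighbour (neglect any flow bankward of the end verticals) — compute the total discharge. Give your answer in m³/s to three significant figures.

w_1 = (1.39 − 0.67)/2 = 0.36 m; q_1 = 0.48 × 0.49 × 0.36 = 0.08467 m³/s
w_2 = (1.92 − 0.67)/2 = 0.625 m; q_2 = 0.58 × 1.18 × 0.625 = 0.4278 m³/s
w_3 = (2.94 − 1.39)/2 = 0.775 m; q_3 = 0.60 × 1.12 × 0.775 = 0.5208 m³/s
w_4 = (3.97 − 1.92)/2 = 1.025 m; q_4 = 0.70 × 1.31 × 1.025 = 0.9399 m³/s
w_5 = (4.44 − 2.94)/2 = 0.75 m; q_5 = 0.62 × 1.38 × 0.75 = 0.6417 m³/s
w_6 = (7.32 − 3.97)/2 = 1.675 m; q_6 = 0.94 × 1.82 × 1.675 = 2.866 m³/s
w_7 = (7.81 − 4.44)/2 = 1.685 m; q_7 = 0.57 × 0.98 × 1.685 = 0.9412 m³/s
w_8 = (7.81 − 7.32)/2 = 0.245 m; q_8 = 0.35 × 0.34 × 0.245 = 0.02916 m³/s
Q = Σ qᵢ = 6.451 m³/s

6.45 m³/s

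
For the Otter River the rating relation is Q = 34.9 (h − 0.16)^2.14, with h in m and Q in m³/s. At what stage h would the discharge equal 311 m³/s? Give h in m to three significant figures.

2.94 m

h − h₀ = (Q/C)^(1/b) = (311/34.9)^(1/2.14) = 2.779 m
h = 0.16 + 2.779 = 2.939 m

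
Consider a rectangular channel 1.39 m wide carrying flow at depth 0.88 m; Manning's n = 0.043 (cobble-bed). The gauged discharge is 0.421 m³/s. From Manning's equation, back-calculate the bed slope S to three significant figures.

A = b·y = 1.39 × 0.88 = 1.223 m²
P = b + 2y = 1.39 + 2×0.88 = 3.150 m
R = A/P = 1.223/3.150 = 0.3883 m
S = (Q·n / (1·A·R^(2/3)))² = (0.421×0.043 / (1×1.223×0.5323))² = 0.0007731

0.000773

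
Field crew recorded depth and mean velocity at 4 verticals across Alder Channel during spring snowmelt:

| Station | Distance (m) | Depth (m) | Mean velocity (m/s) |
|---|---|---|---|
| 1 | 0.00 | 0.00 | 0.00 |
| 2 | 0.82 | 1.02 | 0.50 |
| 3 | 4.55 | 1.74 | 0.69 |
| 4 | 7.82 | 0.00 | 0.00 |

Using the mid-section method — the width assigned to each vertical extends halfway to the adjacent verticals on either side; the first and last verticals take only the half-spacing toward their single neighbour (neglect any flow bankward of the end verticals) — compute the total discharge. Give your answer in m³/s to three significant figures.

w_2 = (4.55 − 0.00)/2 = 2.275 m; q_2 = 0.50 × 1.02 × 2.275 = 1.160 m³/s
w_3 = (7.82 − 0.82)/2 = 3.5 m; q_3 = 0.69 × 1.74 × 3.5 = 4.202 m³/s
Stations 1, 4 contribute zero (depth or velocity is 0).
Q = Σ qᵢ = 5.362 m³/s

5.36 m³/s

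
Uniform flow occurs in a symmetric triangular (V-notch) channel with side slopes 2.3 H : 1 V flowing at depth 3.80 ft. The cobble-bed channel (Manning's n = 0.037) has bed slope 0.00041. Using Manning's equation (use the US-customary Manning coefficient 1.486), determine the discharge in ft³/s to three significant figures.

39.1 ft³/s

A = z·y² = 2.3×3.80² = 33.21 ft²
P = 2y√(1+z²) = 2×3.80×√(1+2.3²) = 19.06 ft
R = A/P = 33.21/19.06 = 1.742 ft
Q = (1.486/n)·A·R^(2/3)·S^(1/2) = (1.486/0.037) × 33.21 × 1.742^(2/3) × 0.00041^(1/2) = 39.11 ft³/s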